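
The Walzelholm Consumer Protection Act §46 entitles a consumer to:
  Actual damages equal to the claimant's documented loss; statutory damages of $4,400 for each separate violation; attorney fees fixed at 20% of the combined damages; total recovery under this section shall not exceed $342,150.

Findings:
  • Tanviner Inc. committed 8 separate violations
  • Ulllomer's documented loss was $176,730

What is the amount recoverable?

$254,316

Statutory damages: 8 × $4,400 = $35,200
Combined damages: $176,730 + $35,200 = $211,930
Attorney fees: 20% of $211,930 = $42,386
Total before cap: $211,930 + $42,386 = $254,316
Cap at $342,150: $254,316 is within the cap, no reduction.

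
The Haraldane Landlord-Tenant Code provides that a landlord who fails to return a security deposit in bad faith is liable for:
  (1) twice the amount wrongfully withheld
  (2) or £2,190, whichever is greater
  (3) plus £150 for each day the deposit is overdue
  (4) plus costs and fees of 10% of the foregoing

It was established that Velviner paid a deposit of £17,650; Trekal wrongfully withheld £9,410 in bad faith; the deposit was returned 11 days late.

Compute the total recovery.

£22,517

Doubled: 2 × £9,410 = £18,820
Minimum £2,190: £18,820 meets the minimum, no increase.
Late-return penalty: 11 × £150 = £1,650
Damages plus late penalty: £18,820 + £1,650 = £20,470
Costs and fees: 10% of £20,470 = £2,047
Total recovery: £20,470 + £2,047 = £22,517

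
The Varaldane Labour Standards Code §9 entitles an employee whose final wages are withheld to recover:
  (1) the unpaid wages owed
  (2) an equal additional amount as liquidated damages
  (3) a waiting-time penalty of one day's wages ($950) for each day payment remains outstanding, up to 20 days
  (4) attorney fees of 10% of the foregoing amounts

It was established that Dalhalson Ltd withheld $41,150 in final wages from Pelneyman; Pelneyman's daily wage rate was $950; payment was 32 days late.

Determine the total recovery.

$111,430

Liquidated damages (equal amount): $41,150
Penalty days: min(32, 20) = 20
Waiting-time penalty: 20 × $950 = $19,000
Subtotal: $41,150 + $41,150 + $19,000 = $101,300
Attorney fees: 10% of $101,300 = $10,130
Total award: $101,300 + $10,130 = $111,430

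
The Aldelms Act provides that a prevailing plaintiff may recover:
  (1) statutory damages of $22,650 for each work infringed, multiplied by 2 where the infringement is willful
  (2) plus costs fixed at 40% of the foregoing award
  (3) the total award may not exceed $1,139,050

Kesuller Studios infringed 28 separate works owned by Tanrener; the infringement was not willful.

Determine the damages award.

Statutory damages: 28 × $22,650 = $634,200
Infringement not willful: no ×2 enhancement.
Costs: 40% of $634,200 = $253,680
Award plus costs: $634,200 + $253,680 = $887,880
Cap at $1,139,050: $887,880 is within the cap, no reduction.

$887,880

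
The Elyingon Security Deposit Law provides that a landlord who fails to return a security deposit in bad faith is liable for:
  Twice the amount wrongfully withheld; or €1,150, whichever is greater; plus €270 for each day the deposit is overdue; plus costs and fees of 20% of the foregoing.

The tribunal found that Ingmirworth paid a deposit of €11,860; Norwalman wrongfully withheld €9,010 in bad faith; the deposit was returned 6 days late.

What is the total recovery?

€23,568

Doubled: 2 × €9,010 = €18,020
Minimum €1,150: €18,020 meets the minimum, no increase.
Late-return penalty: 6 × €270 = €1,620
Damages plus late penalty: €18,020 + €1,620 = €19,640
Costs and fees: 20% of €19,640 = €3,928
Total recovery: €19,640 + €3,928 = €23,568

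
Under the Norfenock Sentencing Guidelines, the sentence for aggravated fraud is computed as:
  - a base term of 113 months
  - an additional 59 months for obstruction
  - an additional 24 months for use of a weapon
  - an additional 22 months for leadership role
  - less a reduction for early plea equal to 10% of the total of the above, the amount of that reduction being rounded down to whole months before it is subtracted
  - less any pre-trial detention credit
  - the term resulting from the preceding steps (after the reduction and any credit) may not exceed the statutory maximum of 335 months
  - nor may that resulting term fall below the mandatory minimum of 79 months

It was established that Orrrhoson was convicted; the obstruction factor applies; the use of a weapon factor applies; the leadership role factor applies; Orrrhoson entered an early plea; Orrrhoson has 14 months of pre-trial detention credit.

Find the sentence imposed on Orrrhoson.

Sentence: 183 months

Obstruction enhancement: +59 months
Use of a weapon enhancement: +24 months
Leadership role enhancement: +22 months
Adjusted term: 113 months + 59 months + 24 months + 22 months = 218 months
Early plea reduction: 10% of 218 months = 21 months (rounded down)
After reduction: 218 − 21 = 197 months
Less pre-trial detention credit: 197 months − 14 months = 183 months
Cap at 335 months: 183 months is within the cap, no reduction.
Minimum 79 months: 183 months meets the minimum, no increase.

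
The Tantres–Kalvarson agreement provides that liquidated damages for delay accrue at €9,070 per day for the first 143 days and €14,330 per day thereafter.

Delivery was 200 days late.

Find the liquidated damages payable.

€2,113,820

First 143 days: 143 × €9,070 = €1,297,010
Remaining days: (200 − 143) × €14,330 = €816,810
Accrued per-day damages: €1,297,010 + €816,810 = €2,113,820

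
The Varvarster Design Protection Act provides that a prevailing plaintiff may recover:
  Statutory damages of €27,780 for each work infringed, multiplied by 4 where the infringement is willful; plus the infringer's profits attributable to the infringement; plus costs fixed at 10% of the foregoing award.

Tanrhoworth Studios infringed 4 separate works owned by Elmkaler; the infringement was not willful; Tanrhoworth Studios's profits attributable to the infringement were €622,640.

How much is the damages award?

€807,136

Statutory damages: 4 × €27,780 = €111,120
Infringement not willful: no ×4 enhancement.
Combined award: €111,120 + €622,640 = €733,760
Costs: 10% of €733,760 = €73,376
Award plus costs: €733,760 + €73,376 = €807,136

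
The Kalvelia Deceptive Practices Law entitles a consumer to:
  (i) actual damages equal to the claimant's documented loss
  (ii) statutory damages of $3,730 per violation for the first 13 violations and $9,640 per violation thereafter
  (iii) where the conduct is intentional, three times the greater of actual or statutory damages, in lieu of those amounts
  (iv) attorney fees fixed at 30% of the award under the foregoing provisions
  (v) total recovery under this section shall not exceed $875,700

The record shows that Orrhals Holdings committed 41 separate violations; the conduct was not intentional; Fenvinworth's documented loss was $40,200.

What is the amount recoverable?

$466,193

First 13 violations: 13 × $3,730 = $48,490
Remaining violations: (41 − 13) × $9,640 = $269,920
Statutory damages: $48,490 + $269,920 = $318,410
Conduct not intentional: the in-lieu enhancement does not apply.
Actual plus statutory damages: $40,200 + $318,410 = $358,610
Attorney fees: 30% of $358,610 = $107,583
Total before cap: $358,610 + $107,583 = $466,193
Cap at $875,700: $466,193 is within the cap, no reduction.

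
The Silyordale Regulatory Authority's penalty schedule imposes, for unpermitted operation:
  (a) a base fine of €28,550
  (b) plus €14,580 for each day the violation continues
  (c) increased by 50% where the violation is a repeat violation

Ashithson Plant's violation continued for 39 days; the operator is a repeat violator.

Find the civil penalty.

€895,755

Per-day component: 39 × €14,580 = €568,620
Base plus per-day: €28,550 + €568,620 = €597,170
Enhancement: 50% of €597,170 = €298,585
Enhanced fine: €597,170 + €298,585 = €895,755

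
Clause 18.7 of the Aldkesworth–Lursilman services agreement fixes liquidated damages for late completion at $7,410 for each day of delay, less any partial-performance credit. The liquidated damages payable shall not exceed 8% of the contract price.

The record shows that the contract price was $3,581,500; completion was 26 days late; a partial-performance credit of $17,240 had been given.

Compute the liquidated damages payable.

Per-day damages: 26 × $7,410 = $192,660
Less partial-performance credit: $192,660 − $17,240 = $175,420
Cap: 8% of $3,581,500 = $286,520
Cap at $286,520: $175,420 is within the cap, no reduction.

$175,420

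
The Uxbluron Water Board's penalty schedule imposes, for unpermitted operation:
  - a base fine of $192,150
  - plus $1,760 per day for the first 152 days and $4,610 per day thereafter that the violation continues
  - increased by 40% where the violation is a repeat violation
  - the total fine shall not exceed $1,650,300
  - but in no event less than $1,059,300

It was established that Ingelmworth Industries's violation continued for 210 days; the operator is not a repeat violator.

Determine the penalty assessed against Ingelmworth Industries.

$1,059,300

First 152 days: 152 × $1,760 = $267,520
Remaining days: (210 − 152) × $4,610 = $267,380
Per-day component: $267,520 + $267,380 = $534,900
Base plus per-day: $192,150 + $534,900 = $727,050
The operator is not a repeat violator: no 40% increase.
Cap at $1,650,300: $727,050 is within the cap, no reduction.
Minimum $1,059,300: $727,050 is below the minimum → $1,059,300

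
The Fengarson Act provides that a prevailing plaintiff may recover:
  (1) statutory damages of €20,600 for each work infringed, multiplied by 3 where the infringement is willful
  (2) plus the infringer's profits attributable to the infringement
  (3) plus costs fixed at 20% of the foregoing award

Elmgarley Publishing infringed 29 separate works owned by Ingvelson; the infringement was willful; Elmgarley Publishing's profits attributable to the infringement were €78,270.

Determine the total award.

Statutory damages: 29 × €20,600 = €597,400
Trebled: 3 × €597,400 = €1,792,200
Combined award: €1,792,200 + €78,270 = €1,870,470
Costs: 20% of €1,870,470 = €374,094
Award plus costs: €1,870,470 + €374,094 = €2,244,564

€2,244,564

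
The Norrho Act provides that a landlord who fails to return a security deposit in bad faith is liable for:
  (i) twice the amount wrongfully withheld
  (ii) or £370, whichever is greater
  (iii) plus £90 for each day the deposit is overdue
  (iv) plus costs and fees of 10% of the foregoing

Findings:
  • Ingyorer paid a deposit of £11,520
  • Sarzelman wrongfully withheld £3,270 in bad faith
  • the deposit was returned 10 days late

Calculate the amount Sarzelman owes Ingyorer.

Recovery: £8,184

Doubled: 2 × £3,270 = £6,540
Minimum £370: £6,540 meets the minimum, no increase.
Late-return penalty: 10 × £90 = £900
Damages plus late penalty: £6,540 + £900 = £7,440
Costs and fees: 10% of £7,440 = £744
Total recovery: £7,440 + £744 = £8,184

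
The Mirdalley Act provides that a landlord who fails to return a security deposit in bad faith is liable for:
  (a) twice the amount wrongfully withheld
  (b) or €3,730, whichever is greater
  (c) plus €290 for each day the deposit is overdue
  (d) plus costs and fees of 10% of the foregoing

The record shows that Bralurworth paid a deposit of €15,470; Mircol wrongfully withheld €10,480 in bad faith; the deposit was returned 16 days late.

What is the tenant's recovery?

€28,160

Doubled: 2 × €10,480 = €20,960
Minimum €3,730: €20,960 meets the minimum, no increase.
Late-return penalty: 16 × €290 = €4,640
Damages plus late penalty: €20,960 + €4,640 = €25,600
Costs and fees: 10% of €25,600 = €2,560
Total recovery: €25,600 + €2,560 = €28,160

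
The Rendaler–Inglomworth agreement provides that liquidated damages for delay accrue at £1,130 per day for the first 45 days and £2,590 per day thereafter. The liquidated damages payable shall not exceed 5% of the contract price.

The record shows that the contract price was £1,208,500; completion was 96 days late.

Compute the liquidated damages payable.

First 45 days: 45 × £1,130 = £50,850
Remaining days: (96 − 45) × £2,590 = £132,090
Accrued per-day damages: £50,850 + £132,090 = £182,940
Cap: 5% of £1,208,500 = £60,425
Cap at £60,425: £182,940 exceeds the cap → £60,425

Liquidated damages: £60,425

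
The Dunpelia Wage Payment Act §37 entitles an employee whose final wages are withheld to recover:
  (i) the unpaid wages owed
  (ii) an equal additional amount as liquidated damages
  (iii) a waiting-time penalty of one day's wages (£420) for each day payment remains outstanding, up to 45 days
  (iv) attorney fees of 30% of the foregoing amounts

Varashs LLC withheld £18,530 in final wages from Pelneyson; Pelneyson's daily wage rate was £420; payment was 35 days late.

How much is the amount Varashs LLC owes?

Total award: £67,288

Liquidated damages (equal amount): £18,530
Penalty days: min(35, 45) = 35
Waiting-time penalty: 35 × £420 = £14,700
Subtotal: £18,530 + £18,530 + £14,700 = £51,760
Attorney fees: 30% of £51,760 = £15,528
Total award: £51,760 + £15,528 = £67,288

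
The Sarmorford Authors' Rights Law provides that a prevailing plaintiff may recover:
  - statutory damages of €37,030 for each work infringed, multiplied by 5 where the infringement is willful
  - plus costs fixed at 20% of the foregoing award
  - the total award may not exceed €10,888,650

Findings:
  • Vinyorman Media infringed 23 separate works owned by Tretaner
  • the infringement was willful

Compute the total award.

Statutory damages: 23 × €37,030 = €851,690
Multiplied by 5: 5 × €851,690 = €4,258,450
Costs: 20% of €4,258,450 = €851,690
Award plus costs: €4,258,450 + €851,690 = €5,110,140
Cap at €10,888,650: €5,110,140 is within the cap, no reduction.

€5,110,140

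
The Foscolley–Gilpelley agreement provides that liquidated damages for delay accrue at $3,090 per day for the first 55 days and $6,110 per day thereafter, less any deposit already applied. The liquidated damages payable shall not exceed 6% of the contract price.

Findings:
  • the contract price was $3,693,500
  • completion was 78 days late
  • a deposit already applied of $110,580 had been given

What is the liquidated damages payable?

First 55 days: 55 × $3,090 = $169,950
Remaining days: (78 − 55) × $6,110 = $140,530
Accrued per-day damages: $169,950 + $140,530 = $310,480
Less deposit already applied: $310,480 − $110,580 = $199,900
Cap: 6% of $3,693,500 = $221,610
Cap at $221,610: $199,900 is within the cap, no reduction.

$199,900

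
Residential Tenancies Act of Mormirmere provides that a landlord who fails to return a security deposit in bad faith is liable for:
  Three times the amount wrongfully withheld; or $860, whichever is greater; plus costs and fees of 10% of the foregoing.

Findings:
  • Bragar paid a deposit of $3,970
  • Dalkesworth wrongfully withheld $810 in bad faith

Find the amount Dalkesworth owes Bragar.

Trebled: 3 × $810 = $2,430
Minimum $860: $2,430 meets the minimum, no increase.
Costs and fees: 10% of $2,430 = $243
Total recovery: $2,430 + $243 = $2,673

$2,673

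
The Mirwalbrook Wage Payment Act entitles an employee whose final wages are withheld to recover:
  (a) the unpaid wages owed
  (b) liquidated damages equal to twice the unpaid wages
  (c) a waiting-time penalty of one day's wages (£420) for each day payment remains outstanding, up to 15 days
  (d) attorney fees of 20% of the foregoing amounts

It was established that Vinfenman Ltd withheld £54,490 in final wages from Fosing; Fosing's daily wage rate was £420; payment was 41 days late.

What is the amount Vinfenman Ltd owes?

Doubled: 2 × £54,490 = £108,980
Penalty days: min(41, 15) = 15
Waiting-time penalty: 15 × £420 = £6,300
Subtotal: £54,490 + £108,980 + £6,300 = £169,770
Attorney fees: 20% of £169,770 = £33,954
Total award: £169,770 + £33,954 = £203,724

Total award: £203,724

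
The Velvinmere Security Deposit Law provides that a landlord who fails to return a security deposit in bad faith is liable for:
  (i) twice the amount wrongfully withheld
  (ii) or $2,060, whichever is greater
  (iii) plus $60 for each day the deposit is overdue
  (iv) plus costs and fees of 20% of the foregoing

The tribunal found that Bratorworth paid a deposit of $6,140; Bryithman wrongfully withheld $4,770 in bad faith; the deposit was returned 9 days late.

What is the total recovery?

Doubled: 2 × $4,770 = $9,540
Minimum $2,060: $9,540 meets the minimum, no increase.
Late-return penalty: 9 × $60 = $540
Damages plus late penalty: $9,540 + $540 = $10,080
Costs and fees: 20% of $10,080 = $2,016
Total recovery: $10,080 + $2,016 = $12,096

$12,096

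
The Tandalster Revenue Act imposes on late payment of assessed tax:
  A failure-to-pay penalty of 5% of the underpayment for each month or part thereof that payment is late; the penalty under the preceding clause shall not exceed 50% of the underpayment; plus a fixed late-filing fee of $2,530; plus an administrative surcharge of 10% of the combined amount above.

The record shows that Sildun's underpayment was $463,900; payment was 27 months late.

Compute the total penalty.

Accrued rate: 5% × 27 = 135%, capped at 50% → 50%
Failure-to-pay penalty: 50% of $463,900 = $231,950
Penalty before surcharge: $231,950 + $2,530 = $234,480
Administrative surcharge: 10% of $234,480 = $23,448
Total penalty: $234,480 + $23,448 = $257,928

Penalty: $257,928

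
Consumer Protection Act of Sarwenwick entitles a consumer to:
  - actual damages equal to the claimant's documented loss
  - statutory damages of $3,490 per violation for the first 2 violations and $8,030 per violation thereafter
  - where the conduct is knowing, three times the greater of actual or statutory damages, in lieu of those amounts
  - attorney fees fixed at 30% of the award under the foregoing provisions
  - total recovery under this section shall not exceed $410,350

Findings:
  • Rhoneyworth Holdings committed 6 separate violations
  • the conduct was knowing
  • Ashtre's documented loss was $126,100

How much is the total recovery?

First 2 violations: 2 × $3,490 = $6,980
Remaining violations: (6 − 2) × $8,030 = $32,120
Statutory damages: $6,980 + $32,120 = $39,100
Greater of actual damages ($126,100) or statutory damages ($39,100): $126,100
Trebled: 3 × $126,100 = $378,300
Attorney fees: 30% of $378,300 = $113,490
Total before cap: $378,300 + $113,490 = $491,790
Cap at $410,350: $491,790 exceeds the cap → $410,350

$410,350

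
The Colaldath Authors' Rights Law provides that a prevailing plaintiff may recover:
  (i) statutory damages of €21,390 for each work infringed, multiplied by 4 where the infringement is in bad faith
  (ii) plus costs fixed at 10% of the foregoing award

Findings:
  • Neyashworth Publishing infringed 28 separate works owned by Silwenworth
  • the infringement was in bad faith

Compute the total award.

Statutory damages: 28 × €21,390 = €598,920
Multiplied by 4: 4 × €598,920 = €2,395,680
Costs: 10% of €2,395,680 = €239,568
Award plus costs: €2,395,680 + €239,568 = €2,635,248

€2,635,248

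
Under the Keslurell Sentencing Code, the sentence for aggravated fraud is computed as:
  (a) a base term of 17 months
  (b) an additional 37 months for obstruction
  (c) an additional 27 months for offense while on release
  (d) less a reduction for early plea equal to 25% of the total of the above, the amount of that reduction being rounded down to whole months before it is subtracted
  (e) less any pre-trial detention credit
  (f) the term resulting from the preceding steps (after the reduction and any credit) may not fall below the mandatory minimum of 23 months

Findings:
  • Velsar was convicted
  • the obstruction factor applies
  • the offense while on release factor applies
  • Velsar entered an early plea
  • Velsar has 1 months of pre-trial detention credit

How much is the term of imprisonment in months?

Obstruction enhancement: +37 months
Offense while on release enhancement: +27 months
Adjusted term: 17 months + 37 months + 27 months = 81 months
Early plea reduction: 25% of 81 months = 20 months (rounded down)
After reduction: 81 − 20 = 61 months
Less pre-trial detention credit: 61 months − 1 months = 60 months
Minimum 23 months: 60 months meets the minimum, no increase.

60 months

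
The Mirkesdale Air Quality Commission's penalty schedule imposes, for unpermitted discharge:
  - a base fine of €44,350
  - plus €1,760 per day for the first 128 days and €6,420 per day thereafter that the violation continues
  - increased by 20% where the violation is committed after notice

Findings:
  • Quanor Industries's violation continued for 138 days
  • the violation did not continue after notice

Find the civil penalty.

Civil penalty: €333,830

First 128 days: 128 × €1,760 = €225,280
Remaining days: (138 − 128) × €6,420 = €64,200
Per-day component: €225,280 + €64,200 = €289,480
Base plus per-day: €44,350 + €289,480 = €333,830
The violation did not continue after notice: no 20% increase.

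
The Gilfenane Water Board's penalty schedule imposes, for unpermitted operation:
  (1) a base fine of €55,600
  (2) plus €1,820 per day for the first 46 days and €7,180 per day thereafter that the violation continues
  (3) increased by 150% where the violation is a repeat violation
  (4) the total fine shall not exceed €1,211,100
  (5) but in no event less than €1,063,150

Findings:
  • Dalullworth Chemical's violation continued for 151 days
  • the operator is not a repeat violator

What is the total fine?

Civil penalty: €1,063,150

First 46 days: 46 × €1,820 = €83,720
Remaining days: (151 − 46) × €7,180 = €753,900
Per-day component: €83,720 + €753,900 = €837,620
Base plus per-day: €55,600 + €837,620 = €893,220
The operator is not a repeat violator: no 150% increase.
Cap at €1,211,100: €893,220 is within the cap, no reduction.
Minimum €1,063,150: €893,220 is below the minimum → €1,063,150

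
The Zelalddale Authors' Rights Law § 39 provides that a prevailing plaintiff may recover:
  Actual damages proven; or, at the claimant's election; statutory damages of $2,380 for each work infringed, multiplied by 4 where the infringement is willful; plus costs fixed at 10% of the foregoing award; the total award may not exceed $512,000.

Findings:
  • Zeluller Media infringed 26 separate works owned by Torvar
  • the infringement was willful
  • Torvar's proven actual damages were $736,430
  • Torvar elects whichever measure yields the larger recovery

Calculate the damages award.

$512,000

Statutory damages: 26 × $2,380 = $61,880
Multiplied by 4: 4 × $61,880 = $247,520
Greater of actual damages ($736,430) or enhanced statutory damages ($247,520): $736,430
Costs: 10% of $736,430 = $73,643
Award plus costs: $736,430 + $73,643 = $810,073
Cap at $512,000: $810,073 exceeds the cap → $512,000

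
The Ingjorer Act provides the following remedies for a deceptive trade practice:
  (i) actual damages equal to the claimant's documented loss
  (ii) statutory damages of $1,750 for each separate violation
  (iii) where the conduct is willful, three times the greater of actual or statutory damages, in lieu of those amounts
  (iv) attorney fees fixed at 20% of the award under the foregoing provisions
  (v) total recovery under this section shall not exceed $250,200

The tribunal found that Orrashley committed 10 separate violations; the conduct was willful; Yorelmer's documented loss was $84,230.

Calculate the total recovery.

Total recovery: $250,200

Statutory damages: 10 × $1,750 = $17,500
Greater of actual damages ($84,230) or statutory damages ($17,500): $84,230
Trebled: 3 × $84,230 = $252,690
Attorney fees: 20% of $252,690 = $50,538
Total before cap: $252,690 + $50,538 = $303,228
Cap at $250,200: $303,228 exceeds the cap → $250,200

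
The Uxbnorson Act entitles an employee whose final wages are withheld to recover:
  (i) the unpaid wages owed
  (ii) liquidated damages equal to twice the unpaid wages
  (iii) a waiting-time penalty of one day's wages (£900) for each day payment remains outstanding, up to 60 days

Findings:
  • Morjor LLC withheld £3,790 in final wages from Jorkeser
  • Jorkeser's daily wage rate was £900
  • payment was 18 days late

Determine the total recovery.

Total award: £27,570

Doubled: 2 × £3,790 = £7,580
Penalty days: min(18, 60) = 18
Waiting-time penalty: 18 × £900 = £16,200
Total award: £3,790 + £7,580 + £16,200 = £27,570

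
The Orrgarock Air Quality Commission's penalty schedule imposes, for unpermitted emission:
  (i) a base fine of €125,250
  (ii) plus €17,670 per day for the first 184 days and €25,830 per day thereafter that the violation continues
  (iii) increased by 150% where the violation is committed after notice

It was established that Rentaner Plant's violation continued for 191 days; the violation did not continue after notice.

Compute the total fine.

€3,557,340

First 184 days: 184 × €17,670 = €3,251,280
Remaining days: (191 − 184) × €25,830 = €180,810
Per-day component: €3,251,280 + €180,810 = €3,432,090
Base plus per-day: €125,250 + €3,432,090 = €3,557,340
The violation did not continue after notice: no 150% increase.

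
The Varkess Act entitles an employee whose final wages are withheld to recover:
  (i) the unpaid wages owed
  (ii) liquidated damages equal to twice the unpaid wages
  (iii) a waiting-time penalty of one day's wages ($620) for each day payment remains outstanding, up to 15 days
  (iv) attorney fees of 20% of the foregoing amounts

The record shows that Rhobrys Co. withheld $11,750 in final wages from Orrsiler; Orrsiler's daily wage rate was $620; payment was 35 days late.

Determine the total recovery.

Doubled: 2 × $11,750 = $23,500
Penalty days: min(35, 15) = 15
Waiting-time penalty: 15 × $620 = $9,300
Subtotal: $11,750 + $23,500 + $9,300 = $44,550
Attorney fees: 20% of $44,550 = $8,910
Total award: $44,550 + $8,910 = $53,460

$53,460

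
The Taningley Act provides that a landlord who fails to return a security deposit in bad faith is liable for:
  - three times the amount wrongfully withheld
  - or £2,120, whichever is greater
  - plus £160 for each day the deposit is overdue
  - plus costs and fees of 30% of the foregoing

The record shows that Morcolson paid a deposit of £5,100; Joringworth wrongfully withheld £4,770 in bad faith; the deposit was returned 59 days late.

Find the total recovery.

Recovery: £30,875

Trebled: 3 × £4,770 = £14,310
Minimum £2,120: £14,310 meets the minimum, no increase.
Late-return penalty: 59 × £160 = £9,440
Damages plus late penalty: £14,310 + £9,440 = £23,750
Costs and fees: 30% of £23,750 = £7,125
Total recovery: £23,750 + £7,125 = £30,875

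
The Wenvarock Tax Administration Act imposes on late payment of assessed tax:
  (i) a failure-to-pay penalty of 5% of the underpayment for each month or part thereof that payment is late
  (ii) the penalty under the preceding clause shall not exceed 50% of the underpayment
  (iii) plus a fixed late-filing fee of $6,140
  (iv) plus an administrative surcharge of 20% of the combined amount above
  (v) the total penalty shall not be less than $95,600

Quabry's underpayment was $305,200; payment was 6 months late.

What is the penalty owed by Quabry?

Accrued rate: 5% × 6 = 30%, capped at 50% → 30%
Failure-to-pay penalty: 30% of $305,200 = $91,560
Penalty before surcharge: $91,560 + $6,140 = $97,700
Administrative surcharge: 20% of $97,700 = $19,540
Total penalty: $97,700 + $19,540 = $117,240
Minimum $95,600: $117,240 meets the minimum, no increase.

$117,240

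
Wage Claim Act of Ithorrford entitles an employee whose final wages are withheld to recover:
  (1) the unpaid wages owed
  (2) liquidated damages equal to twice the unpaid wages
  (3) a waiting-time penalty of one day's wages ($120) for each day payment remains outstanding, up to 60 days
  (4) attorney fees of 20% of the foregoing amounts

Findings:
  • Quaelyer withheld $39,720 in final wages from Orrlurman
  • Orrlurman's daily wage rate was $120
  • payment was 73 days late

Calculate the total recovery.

$151,632

Doubled: 2 × $39,720 = $79,440
Penalty days: min(73, 60) = 60
Waiting-time penalty: 60 × $120 = $7,200
Subtotal: $39,720 + $79,440 + $7,200 = $126,360
Attorney fees: 20% of $126,360 = $25,272
Total award: $126,360 + $25,272 = $151,632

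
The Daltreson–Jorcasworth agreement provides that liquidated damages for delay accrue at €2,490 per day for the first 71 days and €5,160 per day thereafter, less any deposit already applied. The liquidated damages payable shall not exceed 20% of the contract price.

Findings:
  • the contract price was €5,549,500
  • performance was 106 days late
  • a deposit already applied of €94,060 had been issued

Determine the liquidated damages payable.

€263,330

First 71 days: 71 × €2,490 = €176,790
Remaining days: (106 − 71) × €5,160 = €180,600
Accrued per-day damages: €176,790 + €180,600 = €357,390
Less deposit already applied: €357,390 − €94,060 = €263,330
Cap: 20% of €5,549,500 = €1,109,900
Cap at €1,109,900: €263,330 is within the cap, no reduction.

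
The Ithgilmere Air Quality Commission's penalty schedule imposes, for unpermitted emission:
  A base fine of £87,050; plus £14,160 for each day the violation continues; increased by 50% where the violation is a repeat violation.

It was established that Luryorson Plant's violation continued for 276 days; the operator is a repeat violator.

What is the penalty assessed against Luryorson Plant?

£5,992,815

Per-day component: 276 × £14,160 = £3,908,160
Base plus per-day: £87,050 + £3,908,160 = £3,995,210
Enhancement: 50% of £3,995,210 = £1,997,605
Enhanced fine: £3,995,210 + £1,997,605 = £5,992,815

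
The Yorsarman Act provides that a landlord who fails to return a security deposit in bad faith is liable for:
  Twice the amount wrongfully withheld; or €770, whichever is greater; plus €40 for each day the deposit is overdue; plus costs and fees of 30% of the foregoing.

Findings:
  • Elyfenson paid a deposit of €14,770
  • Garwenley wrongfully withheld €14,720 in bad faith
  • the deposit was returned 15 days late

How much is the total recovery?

€39,052

Doubled: 2 × €14,720 = €29,440
Minimum €770: €29,440 meets the minimum, no increase.
Late-return penalty: 15 × €40 = €600
Damages plus late penalty: €29,440 + €600 = €30,040
Costs and fees: 30% of €30,040 = €9,012
Total recovery: €30,040 + €9,012 = €39,052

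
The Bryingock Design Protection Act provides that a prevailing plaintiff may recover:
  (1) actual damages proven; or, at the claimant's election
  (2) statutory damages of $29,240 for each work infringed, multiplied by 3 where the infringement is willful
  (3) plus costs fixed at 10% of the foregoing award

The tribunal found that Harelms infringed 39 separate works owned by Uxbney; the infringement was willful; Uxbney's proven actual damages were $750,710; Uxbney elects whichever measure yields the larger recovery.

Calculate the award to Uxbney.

$3,763,188

Statutory damages: 39 × $29,240 = $1,140,360
Trebled: 3 × $1,140,360 = $3,421,080
Greater of actual damages ($750,710) or enhanced statutory damages ($3,421,080): $3,421,080
Costs: 10% of $3,421,080 = $342,108
Award plus costs: $3,421,080 + $342,108 = $3,763,188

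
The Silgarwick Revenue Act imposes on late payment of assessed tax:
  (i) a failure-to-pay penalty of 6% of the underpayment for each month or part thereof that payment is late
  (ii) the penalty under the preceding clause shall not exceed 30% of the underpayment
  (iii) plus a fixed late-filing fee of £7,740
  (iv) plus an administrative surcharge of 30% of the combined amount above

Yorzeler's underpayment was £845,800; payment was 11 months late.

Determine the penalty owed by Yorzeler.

£339,924

Accrued rate: 6% × 11 = 66%, capped at 30% → 30%
Failure-to-pay penalty: 30% of £845,800 = £253,740
Penalty before surcharge: £253,740 + £7,740 = £261,480
Administrative surcharge: 30% of £261,480 = £78,444
Total penalty: £261,480 + £78,444 = £339,924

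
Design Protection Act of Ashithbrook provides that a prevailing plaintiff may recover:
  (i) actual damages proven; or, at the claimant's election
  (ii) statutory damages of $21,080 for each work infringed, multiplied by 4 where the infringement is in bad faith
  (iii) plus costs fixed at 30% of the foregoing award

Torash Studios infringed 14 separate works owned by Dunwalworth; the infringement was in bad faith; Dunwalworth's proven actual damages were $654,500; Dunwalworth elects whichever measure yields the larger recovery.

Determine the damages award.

Statutory damages: 14 × $21,080 = $295,120
Multiplied by 4: 4 × $295,120 = $1,180,480
Greater of actual damages ($654,500) or enhanced statutory damages ($1,180,480): $1,180,480
Costs: 30% of $1,180,480 = $354,144
Award plus costs: $1,180,480 + $354,144 = $1,534,624

$1,534,624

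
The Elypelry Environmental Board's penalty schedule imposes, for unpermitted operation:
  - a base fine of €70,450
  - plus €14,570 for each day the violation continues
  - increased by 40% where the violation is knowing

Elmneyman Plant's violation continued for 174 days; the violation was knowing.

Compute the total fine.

Per-day component: 174 × €14,570 = €2,535,180
Base plus per-day: €70,450 + €2,535,180 = €2,605,630
Enhancement: 40% of €2,605,630 = €1,042,252
Enhanced fine: €2,605,630 + €1,042,252 = €3,647,882

€3,647,882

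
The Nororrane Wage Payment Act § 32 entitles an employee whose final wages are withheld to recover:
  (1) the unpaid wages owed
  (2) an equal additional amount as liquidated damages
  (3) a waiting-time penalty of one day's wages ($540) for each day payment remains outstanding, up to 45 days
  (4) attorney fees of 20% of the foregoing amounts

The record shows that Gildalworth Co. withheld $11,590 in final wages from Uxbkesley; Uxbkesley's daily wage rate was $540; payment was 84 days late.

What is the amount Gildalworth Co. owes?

Liquidated damages (equal amount): $11,590
Penalty days: min(84, 45) = 45
Waiting-time penalty: 45 × $540 = $24,300
Subtotal: $11,590 + $11,590 + $24,300 = $47,480
Attorney fees: 20% of $47,480 = $9,496
Total award: $47,480 + $9,496 = $56,976

$56,976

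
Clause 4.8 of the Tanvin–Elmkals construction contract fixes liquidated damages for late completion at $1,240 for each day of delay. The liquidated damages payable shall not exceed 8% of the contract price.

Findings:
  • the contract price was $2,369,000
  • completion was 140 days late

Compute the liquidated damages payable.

$173,600

Per-day damages: 140 × $1,240 = $173,600
Cap: 8% of $2,369,000 = $189,520
Cap at $189,520: $173,600 is within the cap, no reduction.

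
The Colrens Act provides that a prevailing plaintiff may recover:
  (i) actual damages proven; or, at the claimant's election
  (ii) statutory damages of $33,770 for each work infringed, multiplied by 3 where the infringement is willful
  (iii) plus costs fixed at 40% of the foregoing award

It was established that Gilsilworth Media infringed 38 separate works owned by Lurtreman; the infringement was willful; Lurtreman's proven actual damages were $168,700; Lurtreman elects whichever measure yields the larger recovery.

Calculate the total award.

Statutory damages: 38 × $33,770 = $1,283,260
Trebled: 3 × $1,283,260 = $3,849,780
Greater of actual damages ($168,700) or enhanced statutory damages ($3,849,780): $3,849,780
Costs: 40% of $3,849,780 = $1,539,912
Award plus costs: $3,849,780 + $1,539,912 = $5,389,692

$5,389,692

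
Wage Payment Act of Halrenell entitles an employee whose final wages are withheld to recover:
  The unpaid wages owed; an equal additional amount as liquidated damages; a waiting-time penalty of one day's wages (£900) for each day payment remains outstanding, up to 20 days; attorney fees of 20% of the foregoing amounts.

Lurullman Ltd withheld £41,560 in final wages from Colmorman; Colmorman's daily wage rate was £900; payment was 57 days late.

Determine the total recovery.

£121,344

Liquidated damages (equal amount): £41,560
Penalty days: min(57, 20) = 20
Waiting-time penalty: 20 × £900 = £18,000
Subtotal: £41,560 + £41,560 + £18,000 = £101,120
Attorney fees: 20% of £101,120 = £20,224
Total award: £101,120 + £20,224 = £121,344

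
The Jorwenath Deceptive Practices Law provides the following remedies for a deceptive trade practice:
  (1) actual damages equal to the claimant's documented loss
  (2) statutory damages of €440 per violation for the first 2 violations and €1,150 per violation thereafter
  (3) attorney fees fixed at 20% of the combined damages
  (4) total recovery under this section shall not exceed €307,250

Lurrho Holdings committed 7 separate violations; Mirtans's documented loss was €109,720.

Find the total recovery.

€139,620

First 2 violations: 2 × €440 = €880
Remaining violations: (7 − 2) × €1,150 = €5,750
Statutory damages: €880 + €5,750 = €6,630
Combined damages: €109,720 + €6,630 = €116,350
Attorney fees: 20% of €116,350 = €23,270
Total before cap: €116,350 + €23,270 = €139,620
Cap at €307,250: €139,620 is within the cap, no reduction.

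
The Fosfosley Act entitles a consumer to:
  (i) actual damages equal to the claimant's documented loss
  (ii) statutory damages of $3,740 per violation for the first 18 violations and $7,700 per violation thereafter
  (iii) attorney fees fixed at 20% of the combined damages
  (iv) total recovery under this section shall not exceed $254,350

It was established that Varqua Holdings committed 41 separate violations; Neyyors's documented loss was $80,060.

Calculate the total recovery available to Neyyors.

First 18 violations: 18 × $3,740 = $67,320
Remaining violations: (41 − 18) × $7,700 = $177,100
Statutory damages: $67,320 + $177,100 = $244,420
Combined damages: $80,060 + $244,420 = $324,480
Attorney fees: 20% of $324,480 = $64,896
Total before cap: $324,480 + $64,896 = $389,376
Cap at $254,350: $389,376 exceeds the cap → $254,350

$254,350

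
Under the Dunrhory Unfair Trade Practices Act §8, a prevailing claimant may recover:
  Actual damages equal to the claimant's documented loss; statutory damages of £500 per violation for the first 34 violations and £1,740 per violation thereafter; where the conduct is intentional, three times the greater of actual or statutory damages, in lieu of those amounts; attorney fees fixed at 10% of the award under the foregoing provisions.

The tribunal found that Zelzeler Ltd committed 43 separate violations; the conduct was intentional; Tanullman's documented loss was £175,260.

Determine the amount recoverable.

Total recovery: £578,358

First 34 violations: 34 × £500 = £17,000
Remaining violations: (43 − 34) × £1,740 = £15,660
Statutory damages: £17,000 + £15,660 = £32,660
Greater of actual damages (£175,260) or statutory damages (£32,660): £175,260
Trebled: 3 × £175,260 = £525,780
Attorney fees: 10% of £525,780 = £52,578
Total recovery: £525,780 + £52,578 = £578,358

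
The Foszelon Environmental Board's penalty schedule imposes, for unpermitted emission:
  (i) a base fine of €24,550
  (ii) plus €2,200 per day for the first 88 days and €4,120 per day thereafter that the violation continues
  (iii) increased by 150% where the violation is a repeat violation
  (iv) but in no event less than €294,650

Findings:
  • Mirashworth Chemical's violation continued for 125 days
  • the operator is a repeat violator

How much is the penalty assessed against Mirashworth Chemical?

€926,475

First 88 days: 88 × €2,200 = €193,600
Remaining days: (125 − 88) × €4,120 = €152,440
Per-day component: €193,600 + €152,440 = €346,040
Base plus per-day: €24,550 + €346,040 = €370,590
Enhancement: 150% of €370,590 = €555,885
Enhanced fine: €370,590 + €555,885 = €926,475
Minimum €294,650: €926,475 meets the minimum, no increase.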